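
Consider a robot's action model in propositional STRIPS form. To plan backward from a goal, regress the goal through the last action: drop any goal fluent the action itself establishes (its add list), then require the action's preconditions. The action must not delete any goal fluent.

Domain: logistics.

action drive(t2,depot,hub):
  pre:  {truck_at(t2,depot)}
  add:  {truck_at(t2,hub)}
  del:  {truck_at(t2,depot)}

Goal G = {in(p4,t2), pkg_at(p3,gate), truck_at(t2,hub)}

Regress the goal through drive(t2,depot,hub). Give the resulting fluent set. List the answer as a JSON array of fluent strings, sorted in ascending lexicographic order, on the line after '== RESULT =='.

Compute (G \ add) ∪ pre:
  G ∩ del = {}  (empty — regression defined)
  G \ add = {in(p4,t2), pkg_at(p3,gate), truck_at(t2,hub)} \ {truck_at(t2,hub)} = {in(p4,t2), pkg_at(p3,gate)}
  ∪ pre   = {in(p4,t2), pkg_at(p3,gate)} ∪ {truck_at(t2,depot)}
          = {in(p4,t2), pkg_at(p3,gate), truck_at(t2,depot)}

== RESULT ==
["in(p4,t2)", "pkg_at(p3,gate)", "truck_at(t2,depot)"]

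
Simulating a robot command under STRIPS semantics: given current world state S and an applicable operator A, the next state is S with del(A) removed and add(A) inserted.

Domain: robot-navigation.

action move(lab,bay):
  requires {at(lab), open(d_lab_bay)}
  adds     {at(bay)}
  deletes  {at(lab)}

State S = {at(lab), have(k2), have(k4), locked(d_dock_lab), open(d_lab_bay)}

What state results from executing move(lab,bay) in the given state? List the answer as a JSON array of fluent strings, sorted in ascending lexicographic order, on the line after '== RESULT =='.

Compute (S \ del) ∪ add:
  pre ⊆ S: {at(lab), open(d_lab_bay)} ⊆ S  — applicable
  S \ del = {have(k2), have(k4), locked(d_dock_lab), open(d_lab_bay)}
  ∪ add   = {at(bay), have(k2), have(k4), locked(d_dock_lab), open(d_lab_bay)}

== RESULT ==
["at(bay)", "have(k2)", "have(k4)", "locked(d_dock_lab)", "open(d_lab_bay)"]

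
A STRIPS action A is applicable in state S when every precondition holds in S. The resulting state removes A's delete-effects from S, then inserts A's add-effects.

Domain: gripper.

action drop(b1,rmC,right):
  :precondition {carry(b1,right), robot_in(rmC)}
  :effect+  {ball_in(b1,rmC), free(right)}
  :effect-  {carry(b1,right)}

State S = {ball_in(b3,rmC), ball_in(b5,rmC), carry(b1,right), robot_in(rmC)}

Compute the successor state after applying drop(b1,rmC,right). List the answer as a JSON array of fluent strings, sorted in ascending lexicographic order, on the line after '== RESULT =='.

Progress:
  pre ⊆ S: {carry(b1,right), robot_in(rmC)} ⊆ S  — applicable
  S \ del = {ball_in(b3,rmC), ball_in(b5,rmC), robot_in(rmC)}
  ∪ add   = {ball_in(b1,rmC), ball_in(b3,rmC), ball_in(b5,rmC), free(right), robot_in(rmC)}

== RESULT ==
["ball_in(b1,rmC)", "ball_in(b3,rmC)", "ball_in(b5,rmC)", "free(right)", "robot_in(rmC)"]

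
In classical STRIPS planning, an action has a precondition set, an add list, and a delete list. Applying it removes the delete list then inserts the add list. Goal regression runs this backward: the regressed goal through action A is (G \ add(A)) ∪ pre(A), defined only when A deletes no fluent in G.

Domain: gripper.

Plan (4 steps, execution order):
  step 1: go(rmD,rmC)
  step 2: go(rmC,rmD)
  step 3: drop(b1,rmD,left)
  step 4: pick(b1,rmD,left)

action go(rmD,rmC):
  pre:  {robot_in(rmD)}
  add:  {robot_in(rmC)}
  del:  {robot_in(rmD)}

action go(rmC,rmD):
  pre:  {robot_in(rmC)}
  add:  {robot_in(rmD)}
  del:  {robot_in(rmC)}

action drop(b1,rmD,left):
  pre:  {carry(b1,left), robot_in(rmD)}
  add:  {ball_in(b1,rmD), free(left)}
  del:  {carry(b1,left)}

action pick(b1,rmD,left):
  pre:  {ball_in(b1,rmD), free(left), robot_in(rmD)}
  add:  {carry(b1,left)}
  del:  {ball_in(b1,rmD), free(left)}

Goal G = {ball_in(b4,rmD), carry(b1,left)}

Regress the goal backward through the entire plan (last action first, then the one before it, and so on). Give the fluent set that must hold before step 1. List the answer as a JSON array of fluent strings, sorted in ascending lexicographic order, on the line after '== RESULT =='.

Work backward from the goal:
  through step 4 (pick(b1,rmD,left)): drop {carry(b1,left)}, keep {ball_in(b4,rmD)}, require {ball_in(b1,rmD), free(left), robot_in(rmD)}
    → {ball_in(b1,rmD), ball_in(b4,rmD), free(left), robot_in(rmD)}
  through step 3 (drop(b1,rmD,left)): drop {ball_in(b1,rmD), free(left)}, keep {ball_in(b4,rmD), robot_in(rmD)}, require {carry(b1,left), robot_in(rmD)}
    → {ball_in(b4,rmD), carry(b1,left), robot_in(rmD)}
  through step 2 (go(rmC,rmD)): drop {robot_in(rmD)}, keep {ball_in(b4,rmD), carry(b1,left)}, require {robot_in(rmC)}
    → {ball_in(b4,rmD), carry(b1,left), robot_in(rmC)}
  through step 1 (go(rmD,rmC)): drop {robot_in(rmC)}, keep {ball_in(b4,rmD), carry(b1,left)}, require {robot_in(rmD)}
    → {ball_in(b4,rmD), carry(b1,left), robot_in(rmD)}

== RESULT ==
["ball_in(b4,rmD)", "carry(b1,left)", "robot_in(rmD)"]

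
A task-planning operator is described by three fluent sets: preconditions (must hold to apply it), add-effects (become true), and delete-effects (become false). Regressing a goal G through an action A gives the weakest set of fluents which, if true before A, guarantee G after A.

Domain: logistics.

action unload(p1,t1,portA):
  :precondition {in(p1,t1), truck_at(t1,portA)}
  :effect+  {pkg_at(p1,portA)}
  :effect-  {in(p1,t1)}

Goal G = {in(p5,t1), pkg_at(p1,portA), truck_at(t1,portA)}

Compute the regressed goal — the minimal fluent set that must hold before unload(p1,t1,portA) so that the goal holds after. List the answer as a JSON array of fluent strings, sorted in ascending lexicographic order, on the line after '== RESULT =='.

Regress:
  G ∩ del = {}  (empty — regression defined)
  G \ add = {in(p5,t1), pkg_at(p1,portA), truck_at(t1,portA)} \ {pkg_at(p1,portA)} = {in(p5,t1), truck_at(t1,portA)}
  ∪ pre   = {in(p5,t1), truck_at(t1,portA)} ∪ {in(p1,t1), truck_at(t1,portA)}
          = {in(p1,t1), in(p5,t1), truck_at(t1,portA)}

== RESULT ==
["in(p1,t1)", "in(p5,t1)", "truck_at(t1,portA)"]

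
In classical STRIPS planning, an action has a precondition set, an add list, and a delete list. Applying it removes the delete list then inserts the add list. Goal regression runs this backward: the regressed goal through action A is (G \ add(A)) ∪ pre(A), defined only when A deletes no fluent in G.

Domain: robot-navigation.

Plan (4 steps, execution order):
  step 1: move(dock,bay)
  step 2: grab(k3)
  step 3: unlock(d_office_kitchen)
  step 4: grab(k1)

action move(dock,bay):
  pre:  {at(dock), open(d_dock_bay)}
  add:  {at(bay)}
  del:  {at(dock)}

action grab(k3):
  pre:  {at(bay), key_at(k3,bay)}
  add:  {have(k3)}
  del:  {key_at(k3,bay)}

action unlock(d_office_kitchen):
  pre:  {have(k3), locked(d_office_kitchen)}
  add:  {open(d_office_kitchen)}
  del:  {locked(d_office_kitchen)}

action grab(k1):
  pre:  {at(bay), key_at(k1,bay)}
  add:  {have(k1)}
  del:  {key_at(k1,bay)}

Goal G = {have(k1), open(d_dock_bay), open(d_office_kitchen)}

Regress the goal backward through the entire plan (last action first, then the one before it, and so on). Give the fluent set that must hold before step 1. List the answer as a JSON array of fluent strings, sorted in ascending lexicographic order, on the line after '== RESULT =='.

Regress step by step:
  through step 4 (grab(k1)): drop {have(k1)}, keep {open(d_dock_bay), open(d_office_kitchen)}, require {at(bay), key_at(k1,bay)}
    → {at(bay), key_at(k1,bay), open(d_dock_bay), open(d_office_kitchen)}
  through step 3 (unlock(d_office_kitchen)): drop {open(d_office_kitchen)}, keep {at(bay), key_at(k1,bay), open(d_dock_bay)}, require {have(k3), locked(d_office_kitchen)}
    → {at(bay), have(k3), key_at(k1,bay), locked(d_office_kitchen), open(d_dock_bay)}
  through step 2 (grab(k3)): drop {have(k3)}, keep {at(bay), key_at(k1,bay), locked(d_office_kitchen), open(d_dock_bay)}, require {at(bay), key_at(k3,bay)}
    → {at(bay), key_at(k1,bay), key_at(k3,bay), locked(d_office_kitchen), open(d_dock_bay)}
  through step 1 (move(dock,bay)): drop {at(bay)}, keep {key_at(k1,bay), key_at(k3,bay), locked(d_office_kitchen), open(d_dock_bay)}, require {at(dock), open(d_dock_bay)}
    → {at(dock), key_at(k1,bay), key_at(k3,bay), locked(d_office_kitchen), open(d_dock_bay)}

== RESULT ==
["at(dock)", "key_at(k1,bay)", "key_at(k3,bay)", "locked(d_office_kitchen)", "open(d_dock_bay)"]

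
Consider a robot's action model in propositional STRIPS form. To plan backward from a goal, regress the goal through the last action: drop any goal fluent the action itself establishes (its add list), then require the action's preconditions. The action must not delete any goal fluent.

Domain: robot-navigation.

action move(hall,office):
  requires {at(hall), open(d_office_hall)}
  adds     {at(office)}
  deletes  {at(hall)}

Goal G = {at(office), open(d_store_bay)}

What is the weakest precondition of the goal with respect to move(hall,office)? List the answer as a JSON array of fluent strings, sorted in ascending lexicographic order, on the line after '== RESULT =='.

Regress:
  G ∩ del = {}  (empty — regression defined)
  G \ add = {at(office), open(d_store_bay)} \ {at(office)} = {open(d_store_bay)}
  ∪ pre   = {open(d_store_bay)} ∪ {at(hall), open(d_office_hall)}
          = {at(hall), open(d_office_hall), open(d_store_bay)}

== RESULT ==
["at(hall)", "open(d_office_hall)", "open(d_store_bay)"]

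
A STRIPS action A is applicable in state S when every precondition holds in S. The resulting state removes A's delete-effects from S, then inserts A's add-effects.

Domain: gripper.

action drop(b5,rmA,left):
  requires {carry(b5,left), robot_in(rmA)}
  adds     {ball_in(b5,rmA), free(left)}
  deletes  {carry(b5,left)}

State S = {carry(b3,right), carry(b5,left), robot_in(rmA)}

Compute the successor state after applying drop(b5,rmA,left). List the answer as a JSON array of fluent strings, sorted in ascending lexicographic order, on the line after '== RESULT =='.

Progress:
  pre ⊆ S: {carry(b5,left), robot_in(rmA)} ⊆ S  — applicable
  S \ del = {carry(b3,right), robot_in(rmA)}
  ∪ add   = {ball_in(b5,rmA), carry(b3,right), free(left), robot_in(rmA)}

== RESULT ==
["ball_in(b5,rmA)", "carry(b3,right)", "free(left)", "robot_in(rmA)"]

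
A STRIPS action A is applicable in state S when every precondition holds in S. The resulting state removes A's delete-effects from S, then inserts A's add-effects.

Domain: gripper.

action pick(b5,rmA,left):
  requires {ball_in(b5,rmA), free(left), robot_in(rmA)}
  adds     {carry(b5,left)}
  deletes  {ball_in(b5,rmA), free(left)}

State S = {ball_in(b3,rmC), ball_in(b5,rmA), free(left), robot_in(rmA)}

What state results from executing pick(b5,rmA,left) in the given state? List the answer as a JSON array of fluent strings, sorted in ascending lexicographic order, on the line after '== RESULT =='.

Compute (S \ del) ∪ add:
  pre ⊆ S: {ball_in(b5,rmA), free(left), robot_in(rmA)} ⊆ S  — applicable
  S \ del = {ball_in(b3,rmC), robot_in(rmA)}
  ∪ add   = {ball_in(b3,rmC), carry(b5,left), robot_in(rmA)}

== RESULT ==
["ball_in(b3,rmC)", "carry(b5,left)", "robot_in(rmA)"]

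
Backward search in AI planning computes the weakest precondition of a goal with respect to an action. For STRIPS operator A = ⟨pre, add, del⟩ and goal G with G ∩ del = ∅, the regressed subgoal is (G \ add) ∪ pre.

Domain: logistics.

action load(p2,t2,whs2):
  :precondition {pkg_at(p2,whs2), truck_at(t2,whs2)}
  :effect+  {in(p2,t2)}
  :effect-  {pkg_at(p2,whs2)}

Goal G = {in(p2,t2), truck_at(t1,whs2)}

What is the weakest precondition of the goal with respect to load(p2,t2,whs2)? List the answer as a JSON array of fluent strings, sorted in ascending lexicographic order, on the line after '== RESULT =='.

Regress:
  G ∩ del = {}  (empty — regression defined)
  G \ add = {in(p2,t2), truck_at(t1,whs2)} \ {in(p2,t2)} = {truck_at(t1,whs2)}
  ∪ pre   = {truck_at(t1,whs2)} ∪ {pkg_at(p2,whs2), truck_at(t2,whs2)}
          = {pkg_at(p2,whs2), truck_at(t1,whs2), truck_at(t2,whs2)}

== RESULT ==
["pkg_at(p2,whs2)", "truck_at(t1,whs2)", "truck_at(t2,whs2)"]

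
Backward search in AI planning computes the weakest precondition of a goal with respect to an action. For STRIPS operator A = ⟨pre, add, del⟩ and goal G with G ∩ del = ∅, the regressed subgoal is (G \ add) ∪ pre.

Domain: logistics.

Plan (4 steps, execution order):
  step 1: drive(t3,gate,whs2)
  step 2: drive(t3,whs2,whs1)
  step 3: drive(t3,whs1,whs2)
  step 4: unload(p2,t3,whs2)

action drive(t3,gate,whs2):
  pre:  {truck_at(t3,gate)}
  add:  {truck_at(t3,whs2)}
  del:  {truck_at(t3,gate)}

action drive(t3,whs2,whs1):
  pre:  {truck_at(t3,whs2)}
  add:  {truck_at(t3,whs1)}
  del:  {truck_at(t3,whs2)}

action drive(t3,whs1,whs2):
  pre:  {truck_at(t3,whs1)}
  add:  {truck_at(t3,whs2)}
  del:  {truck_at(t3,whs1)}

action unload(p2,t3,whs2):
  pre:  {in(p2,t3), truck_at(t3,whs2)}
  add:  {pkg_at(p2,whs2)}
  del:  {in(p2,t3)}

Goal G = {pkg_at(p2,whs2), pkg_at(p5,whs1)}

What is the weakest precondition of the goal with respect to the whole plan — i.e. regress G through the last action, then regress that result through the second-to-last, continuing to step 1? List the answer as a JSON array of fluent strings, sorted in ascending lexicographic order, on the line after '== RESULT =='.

Regress step by step:
  through step 4 (unload(p2,t3,whs2)): drop {pkg_at(p2,whs2)}, keep {pkg_at(p5,whs1)}, require {in(p2,t3), truck_at(t3,whs2)}
    → {in(p2,t3), pkg_at(p5,whs1), truck_at(t3,whs2)}
  through step 3 (drive(t3,whs1,whs2)): drop {truck_at(t3,whs2)}, keep {in(p2,t3), pkg_at(p5,whs1)}, require {truck_at(t3,whs1)}
    → {in(p2,t3), pkg_at(p5,whs1), truck_at(t3,whs1)}
  through step 2 (drive(t3,whs2,whs1)): drop {truck_at(t3,whs1)}, keep {in(p2,t3), pkg_at(p5,whs1)}, require {truck_at(t3,whs2)}
    → {in(p2,t3), pkg_at(p5,whs1), truck_at(t3,whs2)}
  through step 1 (drive(t3,gate,whs2)): drop {truck_at(t3,whs2)}, keep {in(p2,t3), pkg_at(p5,whs1)}, require {truck_at(t3,gate)}
    → {in(p2,t3), pkg_at(p5,whs1), truck_at(t3,gate)}

== RESULT ==
["in(p2,t3)", "pkg_at(p5,whs1)", "truck_at(t3,gate)"]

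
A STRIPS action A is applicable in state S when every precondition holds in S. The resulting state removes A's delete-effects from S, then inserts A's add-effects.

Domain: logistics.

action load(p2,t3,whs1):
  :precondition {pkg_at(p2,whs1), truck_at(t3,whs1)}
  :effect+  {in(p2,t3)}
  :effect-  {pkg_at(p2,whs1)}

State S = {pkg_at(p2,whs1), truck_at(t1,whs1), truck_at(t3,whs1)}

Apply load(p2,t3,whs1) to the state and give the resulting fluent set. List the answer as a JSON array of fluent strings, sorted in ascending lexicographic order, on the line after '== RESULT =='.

Progress:
  pre ⊆ S: {pkg_at(p2,whs1), truck_at(t3,whs1)} ⊆ S  — applicable
  S \ del = {truck_at(t1,whs1), truck_at(t3,whs1)}
  ∪ add   = {in(p2,t3), truck_at(t1,whs1), truck_at(t3,whs1)}

== RESULT ==
["in(p2,t3)", "truck_at(t1,whs1)", "truck_at(t3,whs1)"]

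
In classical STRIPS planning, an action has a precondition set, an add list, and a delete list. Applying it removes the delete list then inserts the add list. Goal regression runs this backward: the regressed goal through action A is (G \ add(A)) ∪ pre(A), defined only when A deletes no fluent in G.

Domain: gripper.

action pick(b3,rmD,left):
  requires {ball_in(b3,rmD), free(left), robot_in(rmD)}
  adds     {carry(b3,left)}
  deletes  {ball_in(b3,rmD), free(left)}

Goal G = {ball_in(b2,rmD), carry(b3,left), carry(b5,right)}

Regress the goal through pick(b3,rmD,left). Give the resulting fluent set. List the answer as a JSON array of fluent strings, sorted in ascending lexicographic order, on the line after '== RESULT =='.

Compute (G \ add) ∪ pre:
  G ∩ del = {}  (empty — regression defined)
  G \ add = {ball_in(b2,rmD), carry(b3,left), carry(b5,right)} \ {carry(b3,left)} = {ball_in(b2,rmD), carry(b5,right)}
  ∪ pre   = {ball_in(b2,rmD), carry(b5,right)} ∪ {ball_in(b3,rmD), free(left), robot_in(rmD)}
          = {ball_in(b2,rmD), ball_in(b3,rmD), carry(b5,right), free(left), robot_in(rmD)}

== RESULT ==
["ball_in(b2,rmD)", "ball_in(b3,rmD)", "carry(b5,right)", "free(left)", "robot_in(rmD)"]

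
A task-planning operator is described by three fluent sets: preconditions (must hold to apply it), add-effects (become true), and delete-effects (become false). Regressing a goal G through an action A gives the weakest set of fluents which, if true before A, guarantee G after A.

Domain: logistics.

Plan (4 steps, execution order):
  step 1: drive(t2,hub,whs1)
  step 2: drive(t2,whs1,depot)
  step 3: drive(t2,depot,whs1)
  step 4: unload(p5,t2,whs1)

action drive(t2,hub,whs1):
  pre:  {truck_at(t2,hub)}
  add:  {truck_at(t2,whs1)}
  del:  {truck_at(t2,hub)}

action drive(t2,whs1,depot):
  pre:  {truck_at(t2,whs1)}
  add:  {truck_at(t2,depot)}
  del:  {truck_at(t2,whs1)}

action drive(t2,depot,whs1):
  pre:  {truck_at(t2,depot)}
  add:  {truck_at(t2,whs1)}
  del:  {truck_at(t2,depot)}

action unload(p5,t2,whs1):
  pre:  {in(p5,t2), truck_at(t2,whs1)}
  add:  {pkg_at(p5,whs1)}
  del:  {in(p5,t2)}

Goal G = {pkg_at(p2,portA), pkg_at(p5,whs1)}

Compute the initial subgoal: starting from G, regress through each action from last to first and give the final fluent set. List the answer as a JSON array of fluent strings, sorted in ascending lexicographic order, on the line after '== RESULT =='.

Regress step by step:
  through step 4 (unload(p5,t2,whs1)): drop {pkg_at(p5,whs1)}, keep {pkg_at(p2,portA)}, require {in(p5,t2), truck_at(t2,whs1)}
    → {in(p5,t2), pkg_at(p2,portA), truck_at(t2,whs1)}
  through step 3 (drive(t2,depot,whs1)): drop {truck_at(t2,whs1)}, keep {in(p5,t2), pkg_at(p2,portA)}, require {truck_at(t2,depot)}
    → {in(p5,t2), pkg_at(p2,portA), truck_at(t2,depot)}
  through step 2 (drive(t2,whs1,depot)): drop {truck_at(t2,depot)}, keep {in(p5,t2), pkg_at(p2,portA)}, require {truck_at(t2,whs1)}
    → {in(p5,t2), pkg_at(p2,portA), truck_at(t2,whs1)}
  through step 1 (drive(t2,hub,whs1)): drop {truck_at(t2,whs1)}, keep {in(p5,t2), pkg_at(p2,portA)}, require {truck_at(t2,hub)}
    → {in(p5,t2), pkg_at(p2,portA), truck_at(t2,hub)}

== RESULT ==
["in(p5,t2)", "pkg_at(p2,portA)", "truck_at(t2,hub)"]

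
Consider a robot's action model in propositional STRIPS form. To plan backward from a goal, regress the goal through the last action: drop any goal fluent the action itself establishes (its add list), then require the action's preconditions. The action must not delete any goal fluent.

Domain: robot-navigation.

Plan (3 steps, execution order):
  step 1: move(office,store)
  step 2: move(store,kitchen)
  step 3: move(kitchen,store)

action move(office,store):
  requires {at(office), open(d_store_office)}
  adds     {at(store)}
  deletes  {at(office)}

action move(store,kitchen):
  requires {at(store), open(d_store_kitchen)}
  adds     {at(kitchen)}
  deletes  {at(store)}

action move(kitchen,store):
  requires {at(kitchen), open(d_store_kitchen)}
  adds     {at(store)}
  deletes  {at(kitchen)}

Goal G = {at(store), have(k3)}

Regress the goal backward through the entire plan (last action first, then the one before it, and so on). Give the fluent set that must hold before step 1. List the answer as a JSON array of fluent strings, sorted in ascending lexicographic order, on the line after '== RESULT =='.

Regress step by step:
  through step 3 (move(kitchen,store)): drop {at(store)}, keep {have(k3)}, require {at(kitchen), open(d_store_kitchen)}
    → {at(kitchen), have(k3), open(d_store_kitchen)}
  through step 2 (move(store,kitchen)): drop {at(kitchen)}, keep {have(k3), open(d_store_kitchen)}, require {at(store), open(d_store_kitchen)}
    → {at(store), have(k3), open(d_store_kitchen)}
  through step 1 (move(office,store)): drop {at(store)}, keep {have(k3), open(d_store_kitchen)}, require {at(office), open(d_store_office)}
    → {at(office), have(k3), open(d_store_kitchen), open(d_store_office)}

== RESULT ==
["at(office)", "have(k3)", "open(d_store_kitchen)", "open(d_store_office)"]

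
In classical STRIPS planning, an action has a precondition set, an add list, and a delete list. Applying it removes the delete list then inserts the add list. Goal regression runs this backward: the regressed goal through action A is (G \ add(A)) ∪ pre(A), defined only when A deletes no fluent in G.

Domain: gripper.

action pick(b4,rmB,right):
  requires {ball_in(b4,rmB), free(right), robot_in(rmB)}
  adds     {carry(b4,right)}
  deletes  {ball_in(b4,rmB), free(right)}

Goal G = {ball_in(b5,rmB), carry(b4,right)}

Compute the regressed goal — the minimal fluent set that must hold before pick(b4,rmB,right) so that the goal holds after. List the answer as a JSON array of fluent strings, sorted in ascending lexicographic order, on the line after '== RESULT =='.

Regress:
  G ∩ del = {}  (empty — regression defined)
  G \ add = {ball_in(b5,rmB), carry(b4,right)} \ {carry(b4,right)} = {ball_in(b5,rmB)}
  ∪ pre   = {ball_in(b5,rmB)} ∪ {ball_in(b4,rmB), free(right), robot_in(rmB)}
          = {ball_in(b4,rmB), ball_in(b5,rmB), free(right), robot_in(rmB)}

== RESULT ==
["ball_in(b4,rmB)", "ball_in(b5,rmB)", "free(right)", "robot_in(rmB)"]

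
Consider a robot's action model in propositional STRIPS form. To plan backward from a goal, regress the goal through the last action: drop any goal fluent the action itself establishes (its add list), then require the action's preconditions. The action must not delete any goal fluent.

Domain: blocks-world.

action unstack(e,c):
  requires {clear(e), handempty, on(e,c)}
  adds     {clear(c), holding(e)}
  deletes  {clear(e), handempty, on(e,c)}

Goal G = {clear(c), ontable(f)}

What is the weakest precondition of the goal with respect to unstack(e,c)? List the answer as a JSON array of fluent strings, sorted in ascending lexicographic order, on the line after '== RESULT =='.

Compute (G \ add) ∪ pre:
  G ∩ del = {}  (empty — regression defined)
  G \ add = {clear(c), ontable(f)} \ {clear(c), holding(e)} = {ontable(f)}
  ∪ pre   = {ontable(f)} ∪ {clear(e), handempty, on(e,c)}
          = {clear(e), handempty, on(e,c), ontable(f)}

== RESULT ==
["clear(e)", "handempty", "on(e,c)", "ontable(f)"]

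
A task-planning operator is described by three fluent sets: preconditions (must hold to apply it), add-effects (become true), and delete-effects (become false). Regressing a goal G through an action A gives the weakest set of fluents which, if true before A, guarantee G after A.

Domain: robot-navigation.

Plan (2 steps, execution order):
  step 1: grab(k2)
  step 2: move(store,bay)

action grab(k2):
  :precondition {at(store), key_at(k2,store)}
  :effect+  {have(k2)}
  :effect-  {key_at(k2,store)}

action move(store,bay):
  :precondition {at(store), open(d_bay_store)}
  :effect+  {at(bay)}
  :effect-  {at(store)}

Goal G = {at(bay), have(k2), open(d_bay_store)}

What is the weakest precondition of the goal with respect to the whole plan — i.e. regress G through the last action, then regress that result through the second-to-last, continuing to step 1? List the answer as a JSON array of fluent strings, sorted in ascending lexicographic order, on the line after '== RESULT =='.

Work backward from the goal:
  through step 2 (move(store,bay)): drop {at(bay)}, keep {have(k2), open(d_bay_store)}, require {at(store), open(d_bay_store)}
    → {at(store), have(k2), open(d_bay_store)}
  through step 1 (grab(k2)): drop {have(k2)}, keep {at(store), open(d_bay_store)}, require {at(store), key_at(k2,store)}
    → {at(store), key_at(k2,store), open(d_bay_store)}

== RESULT ==
["at(store)", "key_at(k2,store)", "open(d_bay_store)"]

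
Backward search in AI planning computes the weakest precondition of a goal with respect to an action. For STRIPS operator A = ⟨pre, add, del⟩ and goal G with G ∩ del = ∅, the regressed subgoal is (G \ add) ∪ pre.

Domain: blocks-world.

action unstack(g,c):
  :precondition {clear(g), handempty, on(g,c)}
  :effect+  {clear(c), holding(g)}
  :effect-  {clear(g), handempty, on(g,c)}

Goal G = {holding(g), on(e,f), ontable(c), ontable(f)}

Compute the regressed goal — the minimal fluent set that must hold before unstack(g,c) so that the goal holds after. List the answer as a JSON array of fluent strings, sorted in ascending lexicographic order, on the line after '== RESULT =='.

Regress:
  G ∩ del = {}  (empty — regression defined)
  G \ add = {holding(g), on(e,f), ontable(c), ontable(f)} \ {clear(c), holding(g)} = {on(e,f), ontable(c), ontable(f)}
  ∪ pre   = {on(e,f), ontable(c), ontable(f)} ∪ {clear(g), handempty, on(g,c)}
          = {clear(g), handempty, on(e,f), on(g,c), ontable(c), ontable(f)}

== RESULT ==
["clear(g)", "handempty", "on(e,f)", "on(g,c)", "ontable(c)", "ontable(f)"]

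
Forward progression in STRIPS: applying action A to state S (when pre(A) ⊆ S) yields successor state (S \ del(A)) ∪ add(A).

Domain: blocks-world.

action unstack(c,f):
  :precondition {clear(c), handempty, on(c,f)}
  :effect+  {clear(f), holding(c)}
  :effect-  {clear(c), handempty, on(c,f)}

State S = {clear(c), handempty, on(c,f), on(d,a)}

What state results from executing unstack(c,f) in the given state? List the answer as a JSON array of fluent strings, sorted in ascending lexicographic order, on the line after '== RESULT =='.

Progress:
  pre ⊆ S: {clear(c), handempty, on(c,f)} ⊆ S  — applicable
  S \ del = {on(d,a)}
  ∪ add   = {clear(f), holding(c), on(d,a)}

== RESULT ==
["clear(f)", "holding(c)", "on(d,a)"]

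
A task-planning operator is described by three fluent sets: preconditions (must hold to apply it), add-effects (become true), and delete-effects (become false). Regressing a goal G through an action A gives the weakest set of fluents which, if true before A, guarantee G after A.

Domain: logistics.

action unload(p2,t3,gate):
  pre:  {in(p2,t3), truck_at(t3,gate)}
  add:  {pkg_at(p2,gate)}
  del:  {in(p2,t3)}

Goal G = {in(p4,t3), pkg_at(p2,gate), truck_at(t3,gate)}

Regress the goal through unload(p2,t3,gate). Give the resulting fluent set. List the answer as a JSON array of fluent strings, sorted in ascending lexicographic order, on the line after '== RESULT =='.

Regress:
  G ∩ del = {}  (empty — regression defined)
  G \ add = {in(p4,t3), pkg_at(p2,gate), truck_at(t3,gate)} \ {pkg_at(p2,gate)} = {in(p4,t3), truck_at(t3,gate)}
  ∪ pre   = {in(p4,t3), truck_at(t3,gate)} ∪ {in(p2,t3), truck_at(t3,gate)}
          = {in(p2,t3), in(p4,t3), truck_at(t3,gate)}

== RESULT ==
["in(p2,t3)", "in(p4,t3)", "truck_at(t3,gate)"]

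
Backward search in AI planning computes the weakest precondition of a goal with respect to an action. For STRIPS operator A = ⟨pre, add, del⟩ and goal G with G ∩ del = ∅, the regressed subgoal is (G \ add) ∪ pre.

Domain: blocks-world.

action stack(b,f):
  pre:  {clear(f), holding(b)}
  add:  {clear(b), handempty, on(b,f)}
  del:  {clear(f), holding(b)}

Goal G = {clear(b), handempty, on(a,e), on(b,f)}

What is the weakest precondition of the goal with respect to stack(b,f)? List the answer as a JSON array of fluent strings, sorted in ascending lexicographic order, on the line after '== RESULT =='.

Regress:
  G ∩ del = {}  (empty — regression defined)
  G \ add = {clear(b), handempty, on(a,e), on(b,f)} \ {clear(b), handempty, on(b,f)} = {on(a,e)}
  ∪ pre   = {on(a,e)} ∪ {clear(f), holding(b)}
          = {clear(f), holding(b), on(a,e)}

== RESULT ==
["clear(f)", "holding(b)", "on(a,e)"]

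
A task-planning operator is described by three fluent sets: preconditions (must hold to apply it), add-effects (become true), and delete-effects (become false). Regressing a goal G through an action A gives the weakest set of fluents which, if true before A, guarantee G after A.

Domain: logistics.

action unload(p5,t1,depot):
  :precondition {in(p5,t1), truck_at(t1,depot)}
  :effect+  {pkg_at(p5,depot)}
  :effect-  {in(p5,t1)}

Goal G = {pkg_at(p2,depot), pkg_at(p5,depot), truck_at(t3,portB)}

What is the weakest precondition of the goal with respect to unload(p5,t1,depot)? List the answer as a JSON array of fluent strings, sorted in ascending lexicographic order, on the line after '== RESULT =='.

Regress:
  G ∩ del = {}  (empty — regression defined)
  G \ add = {pkg_at(p2,depot), pkg_at(p5,depot), truck_at(t3,portB)} \ {pkg_at(p5,depot)} = {pkg_at(p2,depot), truck_at(t3,portB)}
  ∪ pre   = {pkg_at(p2,depot), truck_at(t3,portB)} ∪ {in(p5,t1), truck_at(t1,depot)}
          = {in(p5,t1), pkg_at(p2,depot), truck_at(t1,depot), truck_at(t3,portB)}

== RESULT ==
["in(p5,t1)", "pkg_at(p2,depot)", "truck_at(t1,depot)", "truck_at(t3,portB)"]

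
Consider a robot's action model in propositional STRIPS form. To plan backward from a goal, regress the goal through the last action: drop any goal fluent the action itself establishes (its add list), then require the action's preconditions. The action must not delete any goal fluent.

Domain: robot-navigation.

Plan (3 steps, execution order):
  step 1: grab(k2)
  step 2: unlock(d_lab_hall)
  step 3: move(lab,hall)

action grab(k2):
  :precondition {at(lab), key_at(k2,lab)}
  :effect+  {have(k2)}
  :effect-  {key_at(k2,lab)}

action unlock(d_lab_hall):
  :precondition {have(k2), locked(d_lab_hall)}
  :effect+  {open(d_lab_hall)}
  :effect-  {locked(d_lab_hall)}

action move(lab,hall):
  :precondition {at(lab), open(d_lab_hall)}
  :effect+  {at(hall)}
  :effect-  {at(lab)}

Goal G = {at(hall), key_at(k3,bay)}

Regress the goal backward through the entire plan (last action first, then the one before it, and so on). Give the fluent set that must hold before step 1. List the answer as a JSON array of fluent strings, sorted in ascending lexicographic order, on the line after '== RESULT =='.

Regress step by step:
  through step 3 (move(lab,hall)): drop {at(hall)}, keep {key_at(k3,bay)}, require {at(lab), open(d_lab_hall)}
    → {at(lab), key_at(k3,bay), open(d_lab_hall)}
  through step 2 (unlock(d_lab_hall)): drop {open(d_lab_hall)}, keep {at(lab), key_at(k3,bay)}, require {have(k2), locked(d_lab_hall)}
    → {at(lab), have(k2), key_at(k3,bay), locked(d_lab_hall)}
  through step 1 (grab(k2)): drop {have(k2)}, keep {at(lab), key_at(k3,bay), locked(d_lab_hall)}, require {at(lab), key_at(k2,lab)}
    → {at(lab), key_at(k2,lab), key_at(k3,bay), locked(d_lab_hall)}

== RESULT ==
["at(lab)", "key_at(k2,lab)", "key_at(k3,bay)", "locked(d_lab_hall)"]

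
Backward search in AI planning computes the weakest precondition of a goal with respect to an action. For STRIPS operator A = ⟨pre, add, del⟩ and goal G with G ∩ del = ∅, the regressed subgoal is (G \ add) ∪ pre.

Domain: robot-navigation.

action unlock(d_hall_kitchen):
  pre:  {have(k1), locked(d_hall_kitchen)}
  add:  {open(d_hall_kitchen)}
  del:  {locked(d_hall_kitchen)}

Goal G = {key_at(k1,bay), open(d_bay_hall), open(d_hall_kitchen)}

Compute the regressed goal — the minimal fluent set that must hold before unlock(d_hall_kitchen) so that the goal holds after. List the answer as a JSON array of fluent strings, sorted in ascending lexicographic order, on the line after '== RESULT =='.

Regress:
  G ∩ del = {}  (empty — regression defined)
  G \ add = {key_at(k1,bay), open(d_bay_hall), open(d_hall_kitchen)} \ {open(d_hall_kitchen)} = {key_at(k1,bay), open(d_bay_hall)}
  ∪ pre   = {key_at(k1,bay), open(d_bay_hall)} ∪ {have(k1), locked(d_hall_kitchen)}
          = {have(k1), key_at(k1,bay), locked(d_hall_kitchen), open(d_bay_hall)}

== RESULT ==
["have(k1)", "key_at(k1,bay)", "locked(d_hall_kitchen)", "open(d_bay_hall)"]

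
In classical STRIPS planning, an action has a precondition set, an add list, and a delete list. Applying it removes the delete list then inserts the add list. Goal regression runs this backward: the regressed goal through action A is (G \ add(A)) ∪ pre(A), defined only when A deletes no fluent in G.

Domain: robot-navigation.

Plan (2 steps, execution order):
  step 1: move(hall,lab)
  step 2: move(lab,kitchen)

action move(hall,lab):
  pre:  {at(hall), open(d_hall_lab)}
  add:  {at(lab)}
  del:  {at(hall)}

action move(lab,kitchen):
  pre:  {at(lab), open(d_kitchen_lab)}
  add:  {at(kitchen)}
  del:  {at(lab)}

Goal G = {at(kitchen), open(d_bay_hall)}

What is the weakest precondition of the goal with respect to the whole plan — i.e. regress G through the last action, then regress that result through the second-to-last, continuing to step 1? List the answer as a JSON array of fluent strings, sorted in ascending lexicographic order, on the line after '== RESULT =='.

Regress step by step:
  through step 2 (move(lab,kitchen)): drop {at(kitchen)}, keep {open(d_bay_hall)}, require {at(lab), open(d_kitchen_lab)}
    → {at(lab), open(d_bay_hall), open(d_kitchen_lab)}
  through step 1 (move(hall,lab)): drop {at(lab)}, keep {open(d_bay_hall), open(d_kitchen_lab)}, require {at(hall), open(d_hall_lab)}
    → {at(hall), open(d_bay_hall), open(d_hall_lab), open(d_kitchen_lab)}

== RESULT ==
["at(hall)", "open(d_bay_hall)", "open(d_hall_lab)", "open(d_kitchen_lab)"]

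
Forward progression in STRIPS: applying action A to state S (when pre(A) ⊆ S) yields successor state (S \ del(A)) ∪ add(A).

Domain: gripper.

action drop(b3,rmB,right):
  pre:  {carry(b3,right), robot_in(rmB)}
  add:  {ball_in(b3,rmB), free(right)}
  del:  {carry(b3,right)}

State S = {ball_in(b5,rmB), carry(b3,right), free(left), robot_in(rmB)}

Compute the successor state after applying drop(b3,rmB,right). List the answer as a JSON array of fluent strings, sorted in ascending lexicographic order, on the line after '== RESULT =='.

Progress:
  pre ⊆ S: {carry(b3,right), robot_in(rmB)} ⊆ S  — applicable
  S \ del = {ball_in(b5,rmB), free(left), robot_in(rmB)}
  ∪ add   = {ball_in(b3,rmB), ball_in(b5,rmB), free(left), free(right), robot_in(rmB)}

== RESULT ==
["ball_in(b3,rmB)", "ball_in(b5,rmB)", "free(left)", "free(right)", "robot_in(rmB)"]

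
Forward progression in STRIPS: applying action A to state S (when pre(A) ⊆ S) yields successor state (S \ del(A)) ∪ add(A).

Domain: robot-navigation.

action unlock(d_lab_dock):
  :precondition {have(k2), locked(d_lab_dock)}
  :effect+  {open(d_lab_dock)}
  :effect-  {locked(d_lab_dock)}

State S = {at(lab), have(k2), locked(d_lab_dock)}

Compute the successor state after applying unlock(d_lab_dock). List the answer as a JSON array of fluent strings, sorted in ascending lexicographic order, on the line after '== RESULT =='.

Compute (S \ del) ∪ add:
  pre ⊆ S: {have(k2), locked(d_lab_dock)} ⊆ S  — applicable
  S \ del = {at(lab), have(k2)}
  ∪ add   = {at(lab), have(k2), open(d_lab_dock)}

== RESULT ==
["at(lab)", "have(k2)", "open(d_lab_dock)"]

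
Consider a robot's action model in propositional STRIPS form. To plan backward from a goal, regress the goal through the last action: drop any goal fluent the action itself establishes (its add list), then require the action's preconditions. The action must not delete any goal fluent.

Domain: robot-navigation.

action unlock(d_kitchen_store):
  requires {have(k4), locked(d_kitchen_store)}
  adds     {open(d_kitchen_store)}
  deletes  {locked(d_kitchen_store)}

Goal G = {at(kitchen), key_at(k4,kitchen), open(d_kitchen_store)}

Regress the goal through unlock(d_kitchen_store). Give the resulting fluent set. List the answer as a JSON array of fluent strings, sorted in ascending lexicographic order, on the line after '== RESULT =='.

Regress:
  G ∩ del = {}  (empty — regression defined)
  G \ add = {at(kitchen), key_at(k4,kitchen), open(d_kitchen_store)} \ {open(d_kitchen_store)} = {at(kitchen), key_at(k4,kitchen)}
  ∪ pre   = {at(kitchen), key_at(k4,kitchen)} ∪ {have(k4), locked(d_kitchen_store)}
          = {at(kitchen), have(k4), key_at(k4,kitchen), locked(d_kitchen_store)}

== RESULT ==
["at(kitchen)", "have(k4)", "key_at(k4,kitchen)", "locked(d_kitchen_store)"]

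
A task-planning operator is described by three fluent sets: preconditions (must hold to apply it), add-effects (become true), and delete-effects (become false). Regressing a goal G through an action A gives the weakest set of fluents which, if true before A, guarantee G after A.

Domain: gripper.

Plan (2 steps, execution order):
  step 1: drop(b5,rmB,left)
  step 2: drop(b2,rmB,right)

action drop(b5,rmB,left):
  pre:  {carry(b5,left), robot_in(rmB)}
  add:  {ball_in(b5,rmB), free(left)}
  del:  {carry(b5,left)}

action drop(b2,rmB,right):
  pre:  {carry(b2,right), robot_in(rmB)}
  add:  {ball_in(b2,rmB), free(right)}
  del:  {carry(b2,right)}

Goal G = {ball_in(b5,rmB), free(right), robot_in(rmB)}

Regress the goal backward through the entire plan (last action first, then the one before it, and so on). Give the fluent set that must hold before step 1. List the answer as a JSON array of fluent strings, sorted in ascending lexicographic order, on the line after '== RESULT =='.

Regress step by step:
  through step 2 (drop(b2,rmB,right)): drop {free(right)}, keep {ball_in(b5,rmB), robot_in(rmB)}, require {carry(b2,right), robot_in(rmB)}
    → {ball_in(b5,rmB), carry(b2,right), robot_in(rmB)}
  through step 1 (drop(b5,rmB,left)): drop {ball_in(b5,rmB)}, keep {carry(b2,right), robot_in(rmB)}, require {carry(b5,left), robot_in(rmB)}
    → {carry(b2,right), carry(b5,left), robot_in(rmB)}

== RESULT ==
["carry(b2,right)", "carry(b5,left)", "robot_in(rmB)"]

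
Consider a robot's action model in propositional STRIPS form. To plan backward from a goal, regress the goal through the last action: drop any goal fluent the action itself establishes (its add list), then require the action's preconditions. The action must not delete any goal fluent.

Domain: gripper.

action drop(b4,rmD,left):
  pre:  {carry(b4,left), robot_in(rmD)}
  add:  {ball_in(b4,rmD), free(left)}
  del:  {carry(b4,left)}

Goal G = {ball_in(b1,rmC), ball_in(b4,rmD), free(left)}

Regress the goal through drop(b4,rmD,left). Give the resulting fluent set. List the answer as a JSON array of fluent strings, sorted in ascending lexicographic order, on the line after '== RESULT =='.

Compute (G \ add) ∪ pre:
  G ∩ del = {}  (empty — regression defined)
  G \ add = {ball_in(b1,rmC), ball_in(b4,rmD), free(left)} \ {ball_in(b4,rmD), free(left)} = {ball_in(b1,rmC)}
  ∪ pre   = {ball_in(b1,rmC)} ∪ {carry(b4,left), robot_in(rmD)}
          = {ball_in(b1,rmC), carry(b4,left), robot_in(rmD)}

== RESULT ==
["ball_in(b1,rmC)", "carry(b4,left)", "robot_in(rmD)"]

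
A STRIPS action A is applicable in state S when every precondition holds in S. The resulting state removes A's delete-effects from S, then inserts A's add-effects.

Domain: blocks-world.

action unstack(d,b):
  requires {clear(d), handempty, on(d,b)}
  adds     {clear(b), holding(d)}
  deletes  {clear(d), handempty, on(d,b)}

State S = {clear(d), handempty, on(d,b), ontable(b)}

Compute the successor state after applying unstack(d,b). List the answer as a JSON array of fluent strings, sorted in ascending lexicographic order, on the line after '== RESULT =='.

Progress:
  pre ⊆ S: {clear(d), handempty, on(d,b)} ⊆ S  — applicable
  S \ del = {ontable(b)}
  ∪ add   = {clear(b), holding(d), ontable(b)}

== RESULT ==
["clear(b)", "holding(d)", "ontable(b)"]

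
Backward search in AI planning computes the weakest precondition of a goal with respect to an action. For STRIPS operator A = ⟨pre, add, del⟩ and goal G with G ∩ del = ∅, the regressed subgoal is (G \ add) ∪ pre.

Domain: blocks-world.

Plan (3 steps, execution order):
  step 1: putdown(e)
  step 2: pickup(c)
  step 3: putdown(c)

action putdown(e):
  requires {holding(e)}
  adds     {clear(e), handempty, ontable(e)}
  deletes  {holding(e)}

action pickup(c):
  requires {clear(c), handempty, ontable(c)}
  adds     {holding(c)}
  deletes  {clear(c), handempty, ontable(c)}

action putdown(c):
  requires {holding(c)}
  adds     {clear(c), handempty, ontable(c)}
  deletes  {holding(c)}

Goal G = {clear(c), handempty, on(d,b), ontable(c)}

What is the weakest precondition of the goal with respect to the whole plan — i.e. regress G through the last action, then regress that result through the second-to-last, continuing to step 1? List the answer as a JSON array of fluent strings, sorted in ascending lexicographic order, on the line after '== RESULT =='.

Regress step by step:
  through step 3 (putdown(c)): drop {clear(c), handempty, ontable(c)}, keep {on(d,b)}, require {holding(c)}
    → {holding(c), on(d,b)}
  through step 2 (pickup(c)): drop {holding(c)}, keep {on(d,b)}, require {clear(c), handempty, ontable(c)}
    → {clear(c), handempty, on(d,b), ontable(c)}
  through step 1 (putdown(e)): drop {handempty}, keep {clear(c), on(d,b), ontable(c)}, require {holding(e)}
    → {clear(c), holding(e), on(d,b), ontable(c)}

== RESULT ==
["clear(c)", "holding(e)", "on(d,b)", "ontable(c)"]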